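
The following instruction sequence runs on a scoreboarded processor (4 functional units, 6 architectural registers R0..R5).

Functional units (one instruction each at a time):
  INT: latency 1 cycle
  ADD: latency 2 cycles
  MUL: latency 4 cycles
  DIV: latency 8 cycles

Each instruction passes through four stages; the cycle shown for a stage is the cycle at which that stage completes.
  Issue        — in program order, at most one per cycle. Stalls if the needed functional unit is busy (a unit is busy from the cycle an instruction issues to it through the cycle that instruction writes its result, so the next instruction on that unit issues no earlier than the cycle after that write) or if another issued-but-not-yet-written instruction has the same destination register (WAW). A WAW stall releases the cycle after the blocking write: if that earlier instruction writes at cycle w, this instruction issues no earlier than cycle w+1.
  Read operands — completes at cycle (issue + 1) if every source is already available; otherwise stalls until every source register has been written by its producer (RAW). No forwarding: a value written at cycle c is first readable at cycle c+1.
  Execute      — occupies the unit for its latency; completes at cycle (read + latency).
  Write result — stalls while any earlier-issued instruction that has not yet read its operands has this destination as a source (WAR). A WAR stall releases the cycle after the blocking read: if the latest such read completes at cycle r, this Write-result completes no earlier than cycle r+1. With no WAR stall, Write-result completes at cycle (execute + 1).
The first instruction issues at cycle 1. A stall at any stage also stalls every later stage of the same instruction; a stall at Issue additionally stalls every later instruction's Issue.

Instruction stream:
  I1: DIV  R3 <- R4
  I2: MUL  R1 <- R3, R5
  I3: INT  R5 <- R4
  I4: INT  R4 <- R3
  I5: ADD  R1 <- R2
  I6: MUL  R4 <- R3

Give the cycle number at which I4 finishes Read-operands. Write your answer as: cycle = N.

cycle = 15

1) issue 1, read 2, done 10, write 11
2) issue 2, read 12, done 16, write 17  <RAW R3: wait I1 write@11>
3) issue 3, read 4, done 5, write 13  <WAR R5: wait I2 read@12>
4) issue 14, read 15, done 16, write 17  <struct: INT busy until I3 writes@13>
5) issue 18, read 19, done 21, write 22  <WAW R1: wait I2 write@17>
6) issue 19, read 20, done 24, write 25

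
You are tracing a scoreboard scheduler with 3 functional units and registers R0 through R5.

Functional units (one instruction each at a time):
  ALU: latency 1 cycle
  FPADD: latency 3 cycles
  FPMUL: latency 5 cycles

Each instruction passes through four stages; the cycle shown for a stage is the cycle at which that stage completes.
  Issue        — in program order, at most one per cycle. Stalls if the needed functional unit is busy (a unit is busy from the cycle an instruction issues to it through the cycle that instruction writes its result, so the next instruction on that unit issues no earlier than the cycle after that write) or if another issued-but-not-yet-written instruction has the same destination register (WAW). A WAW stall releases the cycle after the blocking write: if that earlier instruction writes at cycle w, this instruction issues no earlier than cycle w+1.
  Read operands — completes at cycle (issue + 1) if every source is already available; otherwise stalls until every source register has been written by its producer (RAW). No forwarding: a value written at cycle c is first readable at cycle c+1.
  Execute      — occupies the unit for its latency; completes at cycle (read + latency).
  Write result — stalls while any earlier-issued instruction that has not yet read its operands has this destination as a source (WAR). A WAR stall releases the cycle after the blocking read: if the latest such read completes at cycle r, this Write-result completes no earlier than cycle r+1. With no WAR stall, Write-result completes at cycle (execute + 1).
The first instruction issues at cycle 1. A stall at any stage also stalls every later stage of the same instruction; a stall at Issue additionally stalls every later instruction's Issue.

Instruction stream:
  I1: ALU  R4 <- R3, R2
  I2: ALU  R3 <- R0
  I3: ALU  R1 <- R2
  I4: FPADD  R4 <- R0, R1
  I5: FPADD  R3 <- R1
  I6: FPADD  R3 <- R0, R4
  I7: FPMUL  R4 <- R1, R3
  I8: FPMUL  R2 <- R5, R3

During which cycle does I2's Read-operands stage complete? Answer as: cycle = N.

1) issue 1, read 2, done 3, write 4
2) issue 5, read 6, done 7, write 8  <struct: ALU busy until I1 writes@4>
3) issue 9, read 10, done 11, write 12  <struct: ALU busy until I2 writes@8>
4) issue 10, read 13, done 16, write 17  <RAW R1: wait I3 write@12>
5) issue 18, read 19, done 22, write 23  <struct: FPADD busy until I4 writes@17>
6) issue 24, read 25, done 28, write 29  <struct: FPADD busy until I5 writes@23>
7) issue 25, read 30, done 35, write 36  <RAW R3: wait I6 write@29>
8) issue 37, read 38, done 43, write 44  <struct: FPMUL busy until I7 writes@36>

cycle = 6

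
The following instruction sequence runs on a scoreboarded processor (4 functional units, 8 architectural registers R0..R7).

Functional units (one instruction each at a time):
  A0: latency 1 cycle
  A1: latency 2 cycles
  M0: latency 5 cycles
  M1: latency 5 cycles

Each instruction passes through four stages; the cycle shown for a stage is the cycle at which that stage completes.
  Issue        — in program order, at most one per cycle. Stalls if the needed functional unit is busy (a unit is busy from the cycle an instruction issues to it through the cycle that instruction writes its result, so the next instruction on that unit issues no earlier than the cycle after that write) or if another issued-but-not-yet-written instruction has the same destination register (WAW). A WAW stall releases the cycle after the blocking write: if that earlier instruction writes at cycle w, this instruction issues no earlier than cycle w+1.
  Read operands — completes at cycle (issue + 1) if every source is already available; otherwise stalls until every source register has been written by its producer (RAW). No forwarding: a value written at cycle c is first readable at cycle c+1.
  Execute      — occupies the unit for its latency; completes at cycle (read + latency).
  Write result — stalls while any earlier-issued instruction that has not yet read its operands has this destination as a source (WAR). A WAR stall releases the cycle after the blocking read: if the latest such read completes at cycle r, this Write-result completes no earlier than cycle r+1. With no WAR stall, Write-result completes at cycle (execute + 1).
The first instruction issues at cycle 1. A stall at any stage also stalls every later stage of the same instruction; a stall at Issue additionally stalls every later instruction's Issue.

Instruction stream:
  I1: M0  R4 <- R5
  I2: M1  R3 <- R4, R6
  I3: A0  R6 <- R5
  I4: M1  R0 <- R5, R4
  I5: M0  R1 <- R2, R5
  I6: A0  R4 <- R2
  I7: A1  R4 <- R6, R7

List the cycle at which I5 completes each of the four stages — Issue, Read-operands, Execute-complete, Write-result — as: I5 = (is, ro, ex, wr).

[1] I1 dispatched to M0
[2] I1 operands ready | I2 dispatched to M1
[3] I3 dispatched to A0
[4] I3 operands ready
[5] I3 complete
[7] I1 complete
[8] R4←I1
[9] I2 operands ready
[10] R6←I3
[14] I2 complete
[15] R3←I2
[16] I4 dispatched to M1
[17] I4 operands ready | I5 dispatched to M0
[18] I5 operands ready | I6 dispatched to A0
[19] I6 operands ready
[20] I6 complete
[21] R4←I6
[22] I4 complete | I7 dispatched to A1
[23] R0←I4 | I5 complete | I7 operands ready
[24] R1←I5
[25] I7 complete
[26] R4←I7

I5 = (17, 18, 23, 24)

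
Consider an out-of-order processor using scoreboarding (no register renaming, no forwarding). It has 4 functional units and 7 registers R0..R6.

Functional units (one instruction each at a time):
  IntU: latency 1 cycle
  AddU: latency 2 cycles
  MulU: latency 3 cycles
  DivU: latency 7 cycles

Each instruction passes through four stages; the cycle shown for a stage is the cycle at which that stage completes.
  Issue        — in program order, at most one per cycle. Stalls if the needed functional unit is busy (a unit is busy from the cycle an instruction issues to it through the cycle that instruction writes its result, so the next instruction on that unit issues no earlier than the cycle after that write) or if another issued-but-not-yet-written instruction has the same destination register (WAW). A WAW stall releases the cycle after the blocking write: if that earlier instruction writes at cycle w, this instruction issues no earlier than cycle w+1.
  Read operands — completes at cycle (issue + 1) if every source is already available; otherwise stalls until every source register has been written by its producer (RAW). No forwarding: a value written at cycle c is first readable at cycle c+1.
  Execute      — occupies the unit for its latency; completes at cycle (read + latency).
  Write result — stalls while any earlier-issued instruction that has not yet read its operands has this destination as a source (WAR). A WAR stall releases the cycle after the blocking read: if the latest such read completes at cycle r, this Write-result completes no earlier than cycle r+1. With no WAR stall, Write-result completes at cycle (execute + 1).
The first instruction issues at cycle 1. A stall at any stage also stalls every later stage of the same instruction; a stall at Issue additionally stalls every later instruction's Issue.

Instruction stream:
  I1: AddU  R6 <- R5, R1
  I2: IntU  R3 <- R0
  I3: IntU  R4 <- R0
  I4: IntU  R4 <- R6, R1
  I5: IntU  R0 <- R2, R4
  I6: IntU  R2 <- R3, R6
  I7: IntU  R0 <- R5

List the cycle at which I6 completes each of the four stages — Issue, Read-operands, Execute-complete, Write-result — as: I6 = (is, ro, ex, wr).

[I1] 1/2/4/5
[I2] 2/3/4/5
[I3] 6/7/8/9  (struct: IntU busy until I2 writes@5)
[I4] 10/11/12/13  (struct: IntU busy until I3 writes@9)
[I5] 14/15/16/17  (struct: IntU busy until I4 writes@13)
[I6] 18/19/20/21  (struct: IntU busy until I5 writes@17)
[I7] 22/23/24/25  (struct: IntU busy until I6 writes@21)

I6 = (18, 19, 20, 21)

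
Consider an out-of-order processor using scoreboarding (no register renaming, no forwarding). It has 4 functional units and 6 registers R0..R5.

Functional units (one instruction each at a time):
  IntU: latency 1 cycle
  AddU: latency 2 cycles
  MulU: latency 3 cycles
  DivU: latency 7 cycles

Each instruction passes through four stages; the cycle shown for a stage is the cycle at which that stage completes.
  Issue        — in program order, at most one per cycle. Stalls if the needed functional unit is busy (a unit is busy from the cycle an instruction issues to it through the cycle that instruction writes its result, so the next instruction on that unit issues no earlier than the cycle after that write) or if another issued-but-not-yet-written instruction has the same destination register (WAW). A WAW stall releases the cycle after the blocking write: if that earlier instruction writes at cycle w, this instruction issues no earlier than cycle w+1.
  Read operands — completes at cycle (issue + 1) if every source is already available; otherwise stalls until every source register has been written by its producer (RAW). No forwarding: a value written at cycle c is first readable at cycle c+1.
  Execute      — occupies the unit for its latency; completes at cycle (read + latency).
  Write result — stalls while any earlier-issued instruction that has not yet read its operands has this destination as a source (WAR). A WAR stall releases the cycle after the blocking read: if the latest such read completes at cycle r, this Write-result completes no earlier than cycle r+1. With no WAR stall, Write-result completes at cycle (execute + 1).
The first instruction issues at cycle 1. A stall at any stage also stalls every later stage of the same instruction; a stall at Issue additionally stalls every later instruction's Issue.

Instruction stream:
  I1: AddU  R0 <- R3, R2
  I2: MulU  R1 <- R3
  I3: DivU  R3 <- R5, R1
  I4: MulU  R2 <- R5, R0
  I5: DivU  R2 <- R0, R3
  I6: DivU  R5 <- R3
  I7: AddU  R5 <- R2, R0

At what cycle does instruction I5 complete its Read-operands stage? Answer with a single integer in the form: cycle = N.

cycle 1: I1 issues→AddU
cycle 2: I1 reads, I2 issues→MulU
cycle 3: I2 reads, I3 issues→DivU
cycle 4: I1 exec-done
cycle 5: I1 writes R0
cycle 6: I2 exec-done
cycle 7: I2 writes R1
cycle 8: I3 reads, I4 issues→MulU
cycle 9: I4 reads
cycle 12: I4 exec-done
cycle 13: I4 writes R2
cycle 15: I3 exec-done
cycle 16: I3 writes R3
cycle 17: I5 issues→DivU
cycle 18: I5 reads
cycle 25: I5 exec-done
cycle 26: I5 writes R2
cycle 27: I6 issues→DivU
cycle 28: I6 reads
cycle 35: I6 exec-done
cycle 36: I6 writes R5
cycle 37: I7 issues→AddU
cycle 38: I7 reads
cycle 40: I7 exec-done
cycle 41: I7 writes R5

cycle = 18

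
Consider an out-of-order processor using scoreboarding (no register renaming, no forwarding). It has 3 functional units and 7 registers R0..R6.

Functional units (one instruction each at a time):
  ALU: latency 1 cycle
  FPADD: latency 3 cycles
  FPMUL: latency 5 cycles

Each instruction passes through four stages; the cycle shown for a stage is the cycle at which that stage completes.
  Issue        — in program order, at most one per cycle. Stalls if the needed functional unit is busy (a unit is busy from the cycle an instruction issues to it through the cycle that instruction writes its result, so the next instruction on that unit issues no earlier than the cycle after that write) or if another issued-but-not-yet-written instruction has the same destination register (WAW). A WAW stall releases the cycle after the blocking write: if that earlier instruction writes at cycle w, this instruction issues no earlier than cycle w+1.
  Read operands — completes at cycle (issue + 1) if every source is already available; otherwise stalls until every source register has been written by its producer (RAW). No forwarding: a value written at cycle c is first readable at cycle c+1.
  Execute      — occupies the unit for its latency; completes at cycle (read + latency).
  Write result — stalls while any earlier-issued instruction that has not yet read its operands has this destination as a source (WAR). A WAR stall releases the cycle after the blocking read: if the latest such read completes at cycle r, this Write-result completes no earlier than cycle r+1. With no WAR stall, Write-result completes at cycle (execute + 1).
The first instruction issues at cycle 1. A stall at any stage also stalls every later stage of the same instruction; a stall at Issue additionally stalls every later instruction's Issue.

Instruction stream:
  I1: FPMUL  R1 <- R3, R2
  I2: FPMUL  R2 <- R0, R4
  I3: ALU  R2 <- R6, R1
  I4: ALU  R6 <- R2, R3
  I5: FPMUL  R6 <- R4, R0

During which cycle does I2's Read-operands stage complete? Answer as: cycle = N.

cycle = 10

t=1  I1 dispatched to FPMUL
t=2  I1 operands ready
t=7  I1 complete
t=8  R1←I1
t=9  I2 dispatched to FPMUL
t=10  I2 operands ready
t=15  I2 complete
t=16  R2←I2
t=17  I3 dispatched to ALU
t=18  I3 operands ready
t=19  I3 complete
t=20  R2←I3
t=21  I4 dispatched to ALU
t=22  I4 operands ready
t=23  I4 complete
t=24  R6←I4
t=25  I5 dispatched to FPMUL
t=26  I5 operands ready
t=31  I5 complete
t=32  R6←I5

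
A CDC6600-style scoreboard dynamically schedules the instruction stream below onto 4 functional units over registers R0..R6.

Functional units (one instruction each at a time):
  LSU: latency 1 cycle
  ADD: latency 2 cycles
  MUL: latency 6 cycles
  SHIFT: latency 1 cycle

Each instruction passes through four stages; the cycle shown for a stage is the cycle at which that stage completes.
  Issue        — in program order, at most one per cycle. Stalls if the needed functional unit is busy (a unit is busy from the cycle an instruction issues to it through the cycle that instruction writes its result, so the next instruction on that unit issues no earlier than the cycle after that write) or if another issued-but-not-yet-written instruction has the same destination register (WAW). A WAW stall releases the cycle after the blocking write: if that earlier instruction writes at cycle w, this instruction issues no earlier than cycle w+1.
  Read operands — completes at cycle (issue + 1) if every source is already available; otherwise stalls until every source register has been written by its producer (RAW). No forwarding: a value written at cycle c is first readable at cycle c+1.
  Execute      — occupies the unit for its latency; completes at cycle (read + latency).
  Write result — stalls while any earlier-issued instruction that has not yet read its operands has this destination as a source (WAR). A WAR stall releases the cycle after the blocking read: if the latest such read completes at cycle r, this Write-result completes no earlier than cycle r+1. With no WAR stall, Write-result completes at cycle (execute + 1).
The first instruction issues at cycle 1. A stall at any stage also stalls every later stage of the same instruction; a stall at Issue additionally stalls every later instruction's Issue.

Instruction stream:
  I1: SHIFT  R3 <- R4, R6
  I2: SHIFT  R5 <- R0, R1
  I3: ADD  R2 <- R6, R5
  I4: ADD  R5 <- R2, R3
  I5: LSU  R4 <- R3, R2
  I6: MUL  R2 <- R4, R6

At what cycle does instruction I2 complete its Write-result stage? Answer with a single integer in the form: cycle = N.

cycle = 8

[1] I1 dispatched to SHIFT
[2] I1 operands ready
[3] I1 complete
[4] R3←I1
[5] I2 dispatched to SHIFT
[6] I2 operands ready, I3 dispatched to ADD
[7] I2 complete
[8] R5←I2
[9] I3 operands ready
[11] I3 complete
[12] R2←I3
[13] I4 dispatched to ADD
[14] I4 operands ready, I5 dispatched to LSU
[15] I5 operands ready, I6 dispatched to MUL
[16] I4 complete, I5 complete
[17] R5←I4, R4←I5
[18] I6 operands ready
[24] I6 complete
[25] R2←I6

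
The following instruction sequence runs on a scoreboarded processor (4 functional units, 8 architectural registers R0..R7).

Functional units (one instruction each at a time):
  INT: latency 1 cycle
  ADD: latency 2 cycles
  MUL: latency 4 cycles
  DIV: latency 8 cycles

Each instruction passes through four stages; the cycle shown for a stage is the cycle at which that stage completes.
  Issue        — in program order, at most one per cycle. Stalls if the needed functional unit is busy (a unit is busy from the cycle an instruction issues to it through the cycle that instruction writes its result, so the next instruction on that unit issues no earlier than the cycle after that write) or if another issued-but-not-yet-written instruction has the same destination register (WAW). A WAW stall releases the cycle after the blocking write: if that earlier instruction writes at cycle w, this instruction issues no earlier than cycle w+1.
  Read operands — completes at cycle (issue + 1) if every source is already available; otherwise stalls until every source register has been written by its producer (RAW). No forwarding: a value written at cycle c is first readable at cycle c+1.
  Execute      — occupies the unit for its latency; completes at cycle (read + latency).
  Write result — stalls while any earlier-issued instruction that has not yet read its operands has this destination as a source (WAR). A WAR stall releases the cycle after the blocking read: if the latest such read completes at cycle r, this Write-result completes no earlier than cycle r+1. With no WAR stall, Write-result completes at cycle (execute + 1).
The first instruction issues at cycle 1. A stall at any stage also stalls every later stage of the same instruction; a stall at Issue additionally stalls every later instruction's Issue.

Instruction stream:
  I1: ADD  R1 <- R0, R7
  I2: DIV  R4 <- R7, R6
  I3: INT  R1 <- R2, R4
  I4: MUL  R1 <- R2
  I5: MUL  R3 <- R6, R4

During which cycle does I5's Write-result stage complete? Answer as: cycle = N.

c1: issue I1 (ADD)
c2: I1 read-ops | issue I2 (DIV)
c3: I2 read-ops
c4: I1 finished on ADD
c5: I1→R1
c6: issue I3 (INT)
c11: I2 finished on DIV
c12: I2→R4
c13: I3 read-ops
c14: I3 finished on INT
c15: I3→R1
c16: issue I4 (MUL)
c17: I4 read-ops
c21: I4 finished on MUL
c22: I4→R1
c23: issue I5 (MUL)
c24: I5 read-ops
c28: I5 finished on MUL
c29: I5→R3

cycle = 29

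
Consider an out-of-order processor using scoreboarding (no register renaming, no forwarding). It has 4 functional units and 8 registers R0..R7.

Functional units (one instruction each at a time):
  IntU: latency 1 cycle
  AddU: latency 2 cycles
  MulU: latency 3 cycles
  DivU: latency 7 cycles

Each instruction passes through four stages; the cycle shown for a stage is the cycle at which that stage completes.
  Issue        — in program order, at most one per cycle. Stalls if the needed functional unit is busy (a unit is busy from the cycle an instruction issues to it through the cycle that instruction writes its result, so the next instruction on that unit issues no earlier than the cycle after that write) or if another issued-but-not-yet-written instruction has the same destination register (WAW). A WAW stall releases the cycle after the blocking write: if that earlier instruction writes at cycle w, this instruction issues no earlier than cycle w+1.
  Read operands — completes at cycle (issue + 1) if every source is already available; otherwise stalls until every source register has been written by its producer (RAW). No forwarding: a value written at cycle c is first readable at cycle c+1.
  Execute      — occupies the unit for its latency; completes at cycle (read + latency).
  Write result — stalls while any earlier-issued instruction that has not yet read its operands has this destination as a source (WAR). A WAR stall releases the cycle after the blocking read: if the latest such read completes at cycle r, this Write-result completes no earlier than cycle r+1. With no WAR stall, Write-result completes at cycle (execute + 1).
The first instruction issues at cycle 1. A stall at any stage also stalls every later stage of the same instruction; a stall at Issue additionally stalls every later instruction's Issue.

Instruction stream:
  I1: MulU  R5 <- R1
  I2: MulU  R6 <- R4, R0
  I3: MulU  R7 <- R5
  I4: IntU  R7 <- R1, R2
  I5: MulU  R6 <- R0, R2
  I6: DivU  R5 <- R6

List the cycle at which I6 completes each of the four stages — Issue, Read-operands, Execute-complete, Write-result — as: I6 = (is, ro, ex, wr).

I6 = (21, 26, 33, 34)

cycle 1: I1 issues→MulU
cycle 2: I1 reads
cycle 5: I1 exec-done
cycle 6: I1 writes R5
cycle 7: I2 issues→MulU
cycle 8: I2 reads
cycle 11: I2 exec-done
cycle 12: I2 writes R6
cycle 13: I3 issues→MulU
cycle 14: I3 reads
cycle 17: I3 exec-done
cycle 18: I3 writes R7
cycle 19: I4 issues→IntU
cycle 20: I4 reads; I5 issues→MulU
cycle 21: I4 exec-done; I5 reads; I6 issues→DivU
cycle 22: I4 writes R7
cycle 24: I5 exec-done
cycle 25: I5 writes R6
cycle 26: I6 reads
cycle 33: I6 exec-done
cycle 34: I6 writes R5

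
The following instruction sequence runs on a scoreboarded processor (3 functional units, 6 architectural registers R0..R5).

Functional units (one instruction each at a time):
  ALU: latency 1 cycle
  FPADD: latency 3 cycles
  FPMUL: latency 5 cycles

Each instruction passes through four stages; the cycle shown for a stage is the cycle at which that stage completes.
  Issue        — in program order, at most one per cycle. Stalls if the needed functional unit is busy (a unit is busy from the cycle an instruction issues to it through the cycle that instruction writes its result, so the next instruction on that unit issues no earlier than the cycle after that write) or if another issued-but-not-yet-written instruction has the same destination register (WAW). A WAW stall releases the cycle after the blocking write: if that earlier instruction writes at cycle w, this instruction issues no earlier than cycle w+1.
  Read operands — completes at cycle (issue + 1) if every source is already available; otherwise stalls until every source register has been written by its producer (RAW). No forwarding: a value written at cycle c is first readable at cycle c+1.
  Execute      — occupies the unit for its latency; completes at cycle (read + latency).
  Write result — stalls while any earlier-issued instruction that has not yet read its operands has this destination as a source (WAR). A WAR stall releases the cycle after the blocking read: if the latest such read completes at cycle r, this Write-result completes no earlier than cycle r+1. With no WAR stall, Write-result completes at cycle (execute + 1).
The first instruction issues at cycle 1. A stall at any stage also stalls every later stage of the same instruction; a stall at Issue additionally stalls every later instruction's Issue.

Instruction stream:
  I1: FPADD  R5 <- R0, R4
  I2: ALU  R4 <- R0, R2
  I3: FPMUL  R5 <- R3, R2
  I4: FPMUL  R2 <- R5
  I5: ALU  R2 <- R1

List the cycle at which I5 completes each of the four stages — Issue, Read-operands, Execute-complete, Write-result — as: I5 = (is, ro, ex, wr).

I1 -> (1, 2, 5, 6)
I2 -> (2, 3, 4, 5)
I3 -> (7, 8, 13, 14)  // WAW R5: wait I1 write@6
I4 -> (15, 16, 21, 22)  // struct: FPMUL busy until I3 writes@14
I5 -> (23, 24, 25, 26)  // WAW R2: wait I4 write@22

I5 = (23, 24, 25, 26)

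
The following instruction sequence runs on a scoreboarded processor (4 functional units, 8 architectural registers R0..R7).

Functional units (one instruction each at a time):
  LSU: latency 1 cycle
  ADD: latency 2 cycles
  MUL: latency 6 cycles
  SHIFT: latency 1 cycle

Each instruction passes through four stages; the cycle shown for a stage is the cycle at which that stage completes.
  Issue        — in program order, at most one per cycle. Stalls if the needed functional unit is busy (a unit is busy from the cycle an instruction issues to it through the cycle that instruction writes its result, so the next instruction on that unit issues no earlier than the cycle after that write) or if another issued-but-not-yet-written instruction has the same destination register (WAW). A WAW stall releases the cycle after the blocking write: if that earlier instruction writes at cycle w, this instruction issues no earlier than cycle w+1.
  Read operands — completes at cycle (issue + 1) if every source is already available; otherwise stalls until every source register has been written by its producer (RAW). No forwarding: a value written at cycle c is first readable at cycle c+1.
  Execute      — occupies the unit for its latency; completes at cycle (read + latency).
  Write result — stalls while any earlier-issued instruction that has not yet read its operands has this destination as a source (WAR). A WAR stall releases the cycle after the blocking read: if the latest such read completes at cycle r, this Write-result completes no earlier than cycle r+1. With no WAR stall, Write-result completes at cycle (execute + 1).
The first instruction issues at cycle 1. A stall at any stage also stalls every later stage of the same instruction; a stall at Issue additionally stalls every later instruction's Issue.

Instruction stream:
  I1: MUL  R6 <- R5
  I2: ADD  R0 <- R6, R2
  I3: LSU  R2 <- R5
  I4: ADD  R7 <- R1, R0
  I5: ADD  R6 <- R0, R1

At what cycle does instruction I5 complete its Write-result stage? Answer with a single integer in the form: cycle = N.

cycle 1: issue I1 (MUL)
cycle 2: I1 read-ops | issue I2 (ADD)
cycle 3: issue I3 (LSU)
cycle 4: I3 read-ops
cycle 5: I3 finished on LSU
cycle 8: I1 finished on MUL
cycle 9: I1→R6
cycle 10: I2 read-ops
cycle 11: I3→R2
cycle 12: I2 finished on ADD
cycle 13: I2→R0
cycle 14: issue I4 (ADD)
cycle 15: I4 read-ops
cycle 17: I4 finished on ADD
cycle 18: I4→R7
cycle 19: issue I5 (ADD)
cycle 20: I5 read-ops
cycle 22: I5 finished on ADD
cycle 23: I5→R6

cycle = 23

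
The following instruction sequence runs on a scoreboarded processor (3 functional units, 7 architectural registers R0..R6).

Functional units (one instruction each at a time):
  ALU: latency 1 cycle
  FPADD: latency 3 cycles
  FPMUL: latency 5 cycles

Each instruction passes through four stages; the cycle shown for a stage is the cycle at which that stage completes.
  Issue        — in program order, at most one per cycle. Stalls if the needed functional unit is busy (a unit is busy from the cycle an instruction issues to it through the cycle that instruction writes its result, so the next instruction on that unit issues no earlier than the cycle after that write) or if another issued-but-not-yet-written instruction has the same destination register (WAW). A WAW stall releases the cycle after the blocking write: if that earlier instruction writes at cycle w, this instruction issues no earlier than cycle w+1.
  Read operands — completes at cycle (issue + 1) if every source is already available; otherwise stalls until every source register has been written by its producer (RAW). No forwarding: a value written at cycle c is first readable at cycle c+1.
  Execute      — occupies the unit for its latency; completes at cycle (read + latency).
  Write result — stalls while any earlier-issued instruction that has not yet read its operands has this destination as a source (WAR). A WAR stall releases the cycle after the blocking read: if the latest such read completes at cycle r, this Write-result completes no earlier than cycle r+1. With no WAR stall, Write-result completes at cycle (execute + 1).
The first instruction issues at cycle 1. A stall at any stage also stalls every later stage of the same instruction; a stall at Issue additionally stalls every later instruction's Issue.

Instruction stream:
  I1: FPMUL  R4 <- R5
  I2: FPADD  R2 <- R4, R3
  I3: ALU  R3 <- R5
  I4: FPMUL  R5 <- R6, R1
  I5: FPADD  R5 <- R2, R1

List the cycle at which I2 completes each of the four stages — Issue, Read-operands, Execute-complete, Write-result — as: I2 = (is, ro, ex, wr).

I2 = (2, 9, 12, 13)

c1: I1→FPMUL
c2: I1 RO · I2→FPADD
c3: I3→ALU
c4: I3 RO
c5: I3 EX
c7: I1 EX
c8: I1 WR R4
c9: I2 RO · I4→FPMUL
c10: I3 WR R3 · I4 RO
c12: I2 EX
c13: I2 WR R2
c15: I4 EX
c16: I4 WR R5
c17: I5→FPADD
c18: I5 RO
c21: I5 EX
c22: I5 WR R5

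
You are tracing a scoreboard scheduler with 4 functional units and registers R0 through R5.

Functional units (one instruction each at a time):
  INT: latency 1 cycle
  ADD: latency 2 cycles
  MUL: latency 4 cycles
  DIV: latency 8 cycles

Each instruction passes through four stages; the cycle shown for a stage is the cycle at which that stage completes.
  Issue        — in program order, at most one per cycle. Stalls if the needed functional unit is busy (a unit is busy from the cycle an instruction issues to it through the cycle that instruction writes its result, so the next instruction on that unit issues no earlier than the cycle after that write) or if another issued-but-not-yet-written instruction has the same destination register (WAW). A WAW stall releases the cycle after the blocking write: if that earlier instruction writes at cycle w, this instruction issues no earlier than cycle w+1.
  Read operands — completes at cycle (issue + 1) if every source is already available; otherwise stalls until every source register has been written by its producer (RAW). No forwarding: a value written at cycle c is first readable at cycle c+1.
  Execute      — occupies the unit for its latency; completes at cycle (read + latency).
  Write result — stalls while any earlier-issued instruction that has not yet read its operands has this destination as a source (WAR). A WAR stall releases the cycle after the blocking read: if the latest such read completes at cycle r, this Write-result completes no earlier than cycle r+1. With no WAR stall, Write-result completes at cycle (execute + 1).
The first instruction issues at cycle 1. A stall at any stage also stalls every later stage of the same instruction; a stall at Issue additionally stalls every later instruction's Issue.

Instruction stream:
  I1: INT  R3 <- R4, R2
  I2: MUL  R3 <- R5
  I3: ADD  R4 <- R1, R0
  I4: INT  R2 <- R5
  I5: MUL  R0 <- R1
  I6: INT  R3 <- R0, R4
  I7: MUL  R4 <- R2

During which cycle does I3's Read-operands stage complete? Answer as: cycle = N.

cycle 1: issue I1 (INT)
cycle 2: I1 read-ops
cycle 3: I1 finished on INT
cycle 4: I1→R3
cycle 5: issue I2 (MUL)
cycle 6: I2 read-ops | issue I3 (ADD)
cycle 7: I3 read-ops | issue I4 (INT)
cycle 8: I4 read-ops
cycle 9: I3 finished on ADD | I4 finished on INT
cycle 10: I2 finished on MUL | I3→R4 | I4→R2
cycle 11: I2→R3
cycle 12: issue I5 (MUL)
cycle 13: I5 read-ops | issue I6 (INT)
cycle 17: I5 finished on MUL
cycle 18: I5→R0
cycle 19: I6 read-ops | issue I7 (MUL)
cycle 20: I6 finished on INT | I7 read-ops
cycle 21: I6→R3
cycle 24: I7 finished on MUL
cycle 25: I7→R4

cycle = 7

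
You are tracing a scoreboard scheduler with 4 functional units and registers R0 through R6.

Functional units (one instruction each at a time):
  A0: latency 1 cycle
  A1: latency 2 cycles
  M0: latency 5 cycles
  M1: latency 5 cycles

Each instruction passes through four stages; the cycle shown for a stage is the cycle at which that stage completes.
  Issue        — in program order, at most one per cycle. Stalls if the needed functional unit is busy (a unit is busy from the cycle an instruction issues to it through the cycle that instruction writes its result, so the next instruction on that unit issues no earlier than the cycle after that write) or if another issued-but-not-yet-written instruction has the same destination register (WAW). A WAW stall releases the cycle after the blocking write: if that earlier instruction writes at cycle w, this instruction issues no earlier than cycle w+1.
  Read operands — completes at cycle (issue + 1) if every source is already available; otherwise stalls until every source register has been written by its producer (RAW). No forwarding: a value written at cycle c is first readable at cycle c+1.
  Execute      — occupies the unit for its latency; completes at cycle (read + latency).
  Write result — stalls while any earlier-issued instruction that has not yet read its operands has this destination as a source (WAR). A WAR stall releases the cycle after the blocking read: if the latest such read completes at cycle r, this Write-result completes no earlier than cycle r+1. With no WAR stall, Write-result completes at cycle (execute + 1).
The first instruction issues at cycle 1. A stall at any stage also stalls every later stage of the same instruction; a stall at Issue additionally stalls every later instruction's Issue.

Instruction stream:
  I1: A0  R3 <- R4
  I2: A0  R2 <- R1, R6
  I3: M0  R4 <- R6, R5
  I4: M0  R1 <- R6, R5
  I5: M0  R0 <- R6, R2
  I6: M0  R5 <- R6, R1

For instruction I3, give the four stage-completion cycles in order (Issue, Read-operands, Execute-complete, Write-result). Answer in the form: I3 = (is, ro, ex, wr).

I3 = (6, 7, 12, 13)

  I1 | 1 | 2 | 3 | 4
  I2 | 5 | 6 | 7 | 8   struct: A0 busy until I1 writes@4
  I3 | 6 | 7 | 12 | 13
  I4 | 14 | 15 | 20 | 21   struct: M0 busy until I3 writes@13
  I5 | 22 | 23 | 28 | 29   struct: M0 busy until I4 writes@21
  I6 | 30 | 31 | 36 | 37   struct: M0 busy until I5 writes@29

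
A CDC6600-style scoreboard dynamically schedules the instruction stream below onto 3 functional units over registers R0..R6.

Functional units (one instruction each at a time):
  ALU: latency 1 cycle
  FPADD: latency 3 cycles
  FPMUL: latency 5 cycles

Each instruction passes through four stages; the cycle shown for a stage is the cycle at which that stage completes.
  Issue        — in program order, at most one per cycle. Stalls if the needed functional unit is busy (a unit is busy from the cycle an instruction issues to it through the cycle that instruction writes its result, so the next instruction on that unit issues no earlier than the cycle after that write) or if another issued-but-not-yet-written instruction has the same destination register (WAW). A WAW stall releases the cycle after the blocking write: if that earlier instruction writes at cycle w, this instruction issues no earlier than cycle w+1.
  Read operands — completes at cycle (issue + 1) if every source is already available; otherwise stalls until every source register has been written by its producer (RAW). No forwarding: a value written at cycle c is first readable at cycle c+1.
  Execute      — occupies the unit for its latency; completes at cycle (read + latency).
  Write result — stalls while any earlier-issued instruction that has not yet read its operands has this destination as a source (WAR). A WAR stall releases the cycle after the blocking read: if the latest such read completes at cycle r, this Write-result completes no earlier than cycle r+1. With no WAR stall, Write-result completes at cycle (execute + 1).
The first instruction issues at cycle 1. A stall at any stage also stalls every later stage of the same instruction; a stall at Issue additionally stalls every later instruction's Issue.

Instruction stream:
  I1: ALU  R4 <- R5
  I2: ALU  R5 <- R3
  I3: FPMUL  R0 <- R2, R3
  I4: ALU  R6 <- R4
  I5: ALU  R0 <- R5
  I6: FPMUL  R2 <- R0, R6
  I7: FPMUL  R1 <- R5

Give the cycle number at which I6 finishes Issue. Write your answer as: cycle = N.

I1 -> (1, 2, 3, 4)
I2 -> (5, 6, 7, 8)  // struct: ALU busy until I1 writes@4
I3 -> (6, 7, 12, 13)
I4 -> (9, 10, 11, 12)  // struct: ALU busy until I2 writes@8
I5 -> (14, 15, 16, 17)  // WAW R0: wait I3 write@13
I6 -> (15, 18, 23, 24)  // RAW R0: wait I5 write@17
I7 -> (25, 26, 31, 32)  // struct: FPMUL busy until I6 writes@24

cycle = 15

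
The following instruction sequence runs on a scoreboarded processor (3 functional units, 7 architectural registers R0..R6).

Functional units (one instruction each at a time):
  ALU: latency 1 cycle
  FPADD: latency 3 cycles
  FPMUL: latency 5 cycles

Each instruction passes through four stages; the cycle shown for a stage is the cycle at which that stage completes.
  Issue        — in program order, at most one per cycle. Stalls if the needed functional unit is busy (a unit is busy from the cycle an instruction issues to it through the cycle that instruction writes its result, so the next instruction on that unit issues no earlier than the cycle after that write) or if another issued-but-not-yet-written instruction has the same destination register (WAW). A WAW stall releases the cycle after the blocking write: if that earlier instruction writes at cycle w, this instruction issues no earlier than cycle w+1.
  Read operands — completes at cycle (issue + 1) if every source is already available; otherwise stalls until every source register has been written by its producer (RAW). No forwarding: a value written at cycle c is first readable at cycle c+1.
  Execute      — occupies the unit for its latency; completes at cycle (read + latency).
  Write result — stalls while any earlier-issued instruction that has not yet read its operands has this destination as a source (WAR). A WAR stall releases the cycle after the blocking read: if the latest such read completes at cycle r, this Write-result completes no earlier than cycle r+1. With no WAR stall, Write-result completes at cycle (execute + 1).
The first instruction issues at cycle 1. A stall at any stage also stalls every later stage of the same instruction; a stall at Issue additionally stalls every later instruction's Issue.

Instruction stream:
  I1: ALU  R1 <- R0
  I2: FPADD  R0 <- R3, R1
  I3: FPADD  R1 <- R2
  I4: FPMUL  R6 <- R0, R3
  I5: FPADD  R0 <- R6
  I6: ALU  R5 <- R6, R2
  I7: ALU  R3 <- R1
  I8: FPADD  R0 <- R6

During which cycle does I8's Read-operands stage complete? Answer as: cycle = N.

1) issue 1, read 2, done 3, write 4
2) issue 2, read 5, done 8, write 9  <RAW R1: wait I1 write@4>
3) issue 10, read 11, done 14, write 15  <struct: FPADD busy until I2 writes@9>
4) issue 11, read 12, done 17, write 18
5) issue 16, read 19, done 22, write 23  <struct: FPADD busy until I3 writes@15 / RAW R6: wait I4 write@18>
6) issue 17, read 19, done 20, write 21  <RAW R6: wait I4 write@18>
7) issue 22, read 23, done 24, write 25  <struct: ALU busy until I6 writes@21>
8) issue 24, read 25, done 28, write 29  <struct: FPADD busy until I5 writes@23>

cycle = 25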